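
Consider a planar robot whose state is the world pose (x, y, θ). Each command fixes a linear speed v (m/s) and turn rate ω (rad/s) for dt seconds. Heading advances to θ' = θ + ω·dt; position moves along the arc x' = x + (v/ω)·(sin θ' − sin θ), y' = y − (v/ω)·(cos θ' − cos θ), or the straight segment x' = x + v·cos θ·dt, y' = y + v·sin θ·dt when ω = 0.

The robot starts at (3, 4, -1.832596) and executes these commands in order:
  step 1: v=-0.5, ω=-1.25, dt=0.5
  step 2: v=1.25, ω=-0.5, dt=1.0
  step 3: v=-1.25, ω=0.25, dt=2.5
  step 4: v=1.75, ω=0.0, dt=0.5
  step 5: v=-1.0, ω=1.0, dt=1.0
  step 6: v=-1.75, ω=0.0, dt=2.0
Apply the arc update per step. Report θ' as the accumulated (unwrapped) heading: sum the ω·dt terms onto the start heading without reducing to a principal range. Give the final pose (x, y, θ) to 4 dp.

step 1: θ'=-2.4576 (R=0.4000) → pose (3.1336, 4.2065, -2.4576)
step 2: θ'=-2.9576 (R=-2.5000) → pose (2.0113, 3.6863, -2.9576)
step 3: θ'=-2.3326 (R=-5.0000) → pose (4.7144, 5.1508, -2.3326)
step 4: θ'=-2.3326 (straight) → pose (4.1105, 4.5177, -2.3326)
step 5: θ'=-1.3326 (R=-1.0000) → pose (4.3587, 5.4438, -1.3326)
step 6: θ'=-1.3326 (straight) → pose (3.5328, 8.8450, -1.3326)

(3.5328, 8.8450, -1.3326)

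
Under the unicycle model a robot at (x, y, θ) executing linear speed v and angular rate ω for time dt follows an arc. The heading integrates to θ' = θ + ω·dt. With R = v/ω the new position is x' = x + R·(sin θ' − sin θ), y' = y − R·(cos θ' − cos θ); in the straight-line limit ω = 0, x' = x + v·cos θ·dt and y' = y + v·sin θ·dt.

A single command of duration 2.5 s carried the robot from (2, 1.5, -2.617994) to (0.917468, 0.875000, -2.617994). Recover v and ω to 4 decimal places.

Δθ = -2.617994 − -2.617994 = 0.000000
ω = Δθ/dt = 0.000000/2.5 = 0.0000
ω = 0 → v = (Δx·cos θ + Δy·sin θ)/dt = 0.5000

v = 0.5000, ω = 0.0000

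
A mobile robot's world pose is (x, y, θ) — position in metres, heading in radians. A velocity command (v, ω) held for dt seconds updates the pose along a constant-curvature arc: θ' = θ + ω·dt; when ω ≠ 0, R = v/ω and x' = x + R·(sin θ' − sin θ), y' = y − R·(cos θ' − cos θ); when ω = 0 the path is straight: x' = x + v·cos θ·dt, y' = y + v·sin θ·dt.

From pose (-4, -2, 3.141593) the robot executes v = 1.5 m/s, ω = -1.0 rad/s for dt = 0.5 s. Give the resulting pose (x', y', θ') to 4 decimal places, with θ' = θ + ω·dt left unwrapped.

(-4.7191, -1.8164, 2.6416)

θ' = 3.1416 + -1.0·0.5 = 2.6416
R = v/ω = 1.5/-1.0 = -1.5000
x' = -4 + -1.5000·(sin 2.6416 − sin 3.1416) = -4.7191
y' = -2 − -1.5000·(cos 2.6416 − cos 3.1416) = -1.8164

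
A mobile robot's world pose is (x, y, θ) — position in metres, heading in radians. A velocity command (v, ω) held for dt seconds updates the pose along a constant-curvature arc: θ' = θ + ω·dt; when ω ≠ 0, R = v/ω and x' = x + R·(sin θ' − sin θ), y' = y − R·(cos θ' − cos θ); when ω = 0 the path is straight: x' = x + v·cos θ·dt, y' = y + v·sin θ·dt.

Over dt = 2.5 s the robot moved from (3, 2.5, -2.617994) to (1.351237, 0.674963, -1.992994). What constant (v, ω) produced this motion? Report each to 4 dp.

v = 1.0000, ω = 0.2500

Δθ = -1.992994 − -2.617994 = 0.625000
ω = Δθ/dt = 0.625000/2.5 = 0.2500
R = −Δy/(cos θ' − cos θ) = 4.0000
v = R·ω = 4.0000·0.2500 = 1.0000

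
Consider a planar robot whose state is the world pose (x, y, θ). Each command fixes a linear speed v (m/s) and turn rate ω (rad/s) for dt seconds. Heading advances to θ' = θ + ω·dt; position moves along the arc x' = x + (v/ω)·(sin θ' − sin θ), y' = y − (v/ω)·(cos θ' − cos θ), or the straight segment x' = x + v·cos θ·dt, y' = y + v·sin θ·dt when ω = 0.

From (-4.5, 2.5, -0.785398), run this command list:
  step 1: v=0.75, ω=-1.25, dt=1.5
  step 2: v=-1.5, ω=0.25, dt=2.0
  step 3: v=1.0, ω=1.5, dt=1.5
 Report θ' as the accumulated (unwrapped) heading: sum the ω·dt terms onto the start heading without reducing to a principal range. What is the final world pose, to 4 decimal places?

step 1: θ'=-2.6604 (R=-0.6000) → pose (-4.6466, 1.5439, -2.6604)
step 2: θ'=-2.1604 (R=-6.0000) → pose (-2.4366, 3.5263, -2.1604)
step 3: θ'=0.0896 (R=0.6667) → pose (-1.8229, 2.4917, 0.0896)

(-1.8229, 2.4917, 0.0896)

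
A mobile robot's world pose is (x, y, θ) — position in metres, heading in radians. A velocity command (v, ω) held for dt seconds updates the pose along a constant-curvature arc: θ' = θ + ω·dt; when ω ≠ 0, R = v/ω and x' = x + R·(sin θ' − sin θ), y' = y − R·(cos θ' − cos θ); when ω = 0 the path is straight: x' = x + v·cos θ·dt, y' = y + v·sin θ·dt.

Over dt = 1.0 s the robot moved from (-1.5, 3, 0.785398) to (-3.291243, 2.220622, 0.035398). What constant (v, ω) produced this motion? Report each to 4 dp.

v = -2.0000, ω = -0.7500

Δθ = 0.035398 − 0.785398 = -0.750000
ω = Δθ/dt = -0.750000/1.0 = -0.7500
R = Δx/(sin θ' − sin θ) = 2.6667
v = R·ω = 2.6667·-0.7500 = -2.0000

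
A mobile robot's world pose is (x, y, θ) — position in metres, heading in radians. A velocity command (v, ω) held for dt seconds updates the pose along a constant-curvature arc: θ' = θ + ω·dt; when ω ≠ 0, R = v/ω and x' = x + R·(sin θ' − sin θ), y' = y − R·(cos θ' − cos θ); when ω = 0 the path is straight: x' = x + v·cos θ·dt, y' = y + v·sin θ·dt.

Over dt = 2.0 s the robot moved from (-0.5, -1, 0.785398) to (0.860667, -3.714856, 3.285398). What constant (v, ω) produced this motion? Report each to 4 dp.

v = -2.0000, ω = 1.2500

Δθ = 3.285398 − 0.785398 = 2.500000
ω = Δθ/dt = 2.500000/2.0 = 1.2500
R = −Δy/(cos θ' − cos θ) = -1.6000
v = R·ω = -1.6000·1.2500 = -2.0000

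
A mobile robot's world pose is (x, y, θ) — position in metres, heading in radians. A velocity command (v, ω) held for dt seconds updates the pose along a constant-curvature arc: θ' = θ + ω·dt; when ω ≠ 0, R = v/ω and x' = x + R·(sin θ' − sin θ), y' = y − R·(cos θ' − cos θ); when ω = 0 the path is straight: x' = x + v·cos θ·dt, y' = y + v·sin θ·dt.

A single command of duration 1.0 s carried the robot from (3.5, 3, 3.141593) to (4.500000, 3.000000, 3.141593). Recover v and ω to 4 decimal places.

v = -1.0000, ω = 0.0000

Δθ = 3.141593 − 3.141593 = 0.000000
ω = Δθ/dt = 0.000000/1.0 = 0.0000
ω = 0 → v = (Δx·cos θ + Δy·sin θ)/dt = -1.0000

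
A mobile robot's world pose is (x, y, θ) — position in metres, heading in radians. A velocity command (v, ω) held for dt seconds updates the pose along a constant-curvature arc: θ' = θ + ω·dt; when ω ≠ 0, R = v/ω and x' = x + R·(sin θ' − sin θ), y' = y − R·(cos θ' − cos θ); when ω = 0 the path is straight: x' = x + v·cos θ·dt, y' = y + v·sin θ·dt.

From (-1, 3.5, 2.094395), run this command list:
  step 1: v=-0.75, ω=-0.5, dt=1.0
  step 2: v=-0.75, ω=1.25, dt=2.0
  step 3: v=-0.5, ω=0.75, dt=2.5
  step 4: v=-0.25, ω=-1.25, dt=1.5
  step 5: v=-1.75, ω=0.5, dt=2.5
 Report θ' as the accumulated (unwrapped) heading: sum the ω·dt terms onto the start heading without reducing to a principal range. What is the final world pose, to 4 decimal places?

(-0.1782, 7.8740, 5.3444)

step 1: θ'=1.5944 (R=1.5000) → pose (-0.7995, 2.7854, 1.5944)
step 2: θ'=4.0944 (R=-0.6000) → pose (0.2894, 2.4519, 4.0944)
step 3: θ'=5.9694 (R=-0.6667) → pose (-0.0482, 3.4723, 5.9694)
step 4: θ'=4.0944 (R=0.2000) → pose (-0.1495, 3.7784, 4.0944)
step 5: θ'=5.3444 (R=-3.5000) → pose (-0.1782, 7.8740, 5.3444)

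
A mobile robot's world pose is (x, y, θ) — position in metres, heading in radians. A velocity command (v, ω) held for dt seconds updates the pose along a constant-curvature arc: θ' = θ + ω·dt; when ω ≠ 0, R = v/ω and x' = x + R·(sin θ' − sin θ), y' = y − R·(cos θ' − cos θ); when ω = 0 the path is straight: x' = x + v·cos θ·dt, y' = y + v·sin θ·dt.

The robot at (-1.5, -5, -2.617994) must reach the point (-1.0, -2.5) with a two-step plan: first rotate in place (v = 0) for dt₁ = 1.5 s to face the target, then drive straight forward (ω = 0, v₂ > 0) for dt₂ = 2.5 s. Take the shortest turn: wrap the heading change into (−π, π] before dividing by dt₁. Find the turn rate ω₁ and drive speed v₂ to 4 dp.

heading to target = atan2(-2.5−-5, -1−-1.5) = 1.3734
Δθ = wrap(1.3734 − -2.6180) = -2.2918; ω₁ = Δθ/dt₁ = -1.5279
distance = √((-1−-1.5)² + (-2.5−-5)²) = 2.5495; v₂ = distance/dt₂ = 1.0198

ω₁ = -1.5279, v₂ = 1.0198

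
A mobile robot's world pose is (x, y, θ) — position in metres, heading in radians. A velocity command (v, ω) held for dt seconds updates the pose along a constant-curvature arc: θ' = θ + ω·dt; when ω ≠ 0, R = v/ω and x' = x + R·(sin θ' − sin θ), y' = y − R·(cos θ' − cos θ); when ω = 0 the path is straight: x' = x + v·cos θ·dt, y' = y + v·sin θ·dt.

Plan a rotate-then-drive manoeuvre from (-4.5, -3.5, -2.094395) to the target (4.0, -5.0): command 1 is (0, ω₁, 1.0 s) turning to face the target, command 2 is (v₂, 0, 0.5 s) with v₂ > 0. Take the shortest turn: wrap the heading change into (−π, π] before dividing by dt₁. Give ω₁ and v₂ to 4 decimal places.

ω₁ = 1.9197, v₂ = 17.2627

heading to target = atan2(-5−-3.5, 4−-4.5) = -0.1747
Δθ = wrap(-0.1747 − -2.0944) = 1.9197; ω₁ = Δθ/dt₁ = 1.9197
distance = √((4−-4.5)² + (-5−-3.5)²) = 8.6313; v₂ = distance/dt₂ = 17.2627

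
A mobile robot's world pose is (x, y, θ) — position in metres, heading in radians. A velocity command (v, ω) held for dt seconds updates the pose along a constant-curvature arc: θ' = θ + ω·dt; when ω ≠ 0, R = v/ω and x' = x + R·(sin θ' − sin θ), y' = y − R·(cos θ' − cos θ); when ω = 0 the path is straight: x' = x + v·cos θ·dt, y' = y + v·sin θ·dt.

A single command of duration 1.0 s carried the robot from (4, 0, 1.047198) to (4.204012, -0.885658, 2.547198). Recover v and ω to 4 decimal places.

Δθ = 2.547198 − 1.047198 = 1.500000
ω = Δθ/dt = 1.500000/1.0 = 1.5000
R = −Δy/(cos θ' − cos θ) = -0.6667
v = R·ω = -0.6667·1.5000 = -1.0000

v = -1.0000, ω = 1.5000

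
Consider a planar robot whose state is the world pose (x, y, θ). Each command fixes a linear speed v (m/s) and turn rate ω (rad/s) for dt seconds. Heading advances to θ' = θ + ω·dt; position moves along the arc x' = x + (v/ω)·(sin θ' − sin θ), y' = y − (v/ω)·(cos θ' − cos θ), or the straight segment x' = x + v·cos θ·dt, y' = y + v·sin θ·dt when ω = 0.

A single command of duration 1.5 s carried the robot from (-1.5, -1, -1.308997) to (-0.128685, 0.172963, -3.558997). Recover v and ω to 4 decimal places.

v = -1.5000, ω = -1.5000

Δθ = -3.558997 − -1.308997 = -2.250000
ω = Δθ/dt = -2.250000/1.5 = -1.5000
R = Δx/(sin θ' − sin θ) = 1.0000
v = R·ω = 1.0000·-1.5000 = -1.5000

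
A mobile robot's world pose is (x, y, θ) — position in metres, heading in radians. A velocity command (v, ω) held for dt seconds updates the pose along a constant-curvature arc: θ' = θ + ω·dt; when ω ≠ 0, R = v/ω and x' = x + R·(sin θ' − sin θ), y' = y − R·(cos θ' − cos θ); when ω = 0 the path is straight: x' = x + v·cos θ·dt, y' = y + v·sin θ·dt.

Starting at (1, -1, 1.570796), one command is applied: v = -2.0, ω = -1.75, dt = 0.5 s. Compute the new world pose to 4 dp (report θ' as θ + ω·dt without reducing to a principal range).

θ' = 1.5708 + -1.75·0.5 = 0.6958
R = v/ω = -2.0/-1.75 = 1.1429
x' = 1 + 1.1429·(sin 0.6958 − sin 1.5708) = 0.5897
y' = -1 − 1.1429·(cos 0.6958 − cos 1.5708) = -1.8772

(0.5897, -1.8772, 0.6958)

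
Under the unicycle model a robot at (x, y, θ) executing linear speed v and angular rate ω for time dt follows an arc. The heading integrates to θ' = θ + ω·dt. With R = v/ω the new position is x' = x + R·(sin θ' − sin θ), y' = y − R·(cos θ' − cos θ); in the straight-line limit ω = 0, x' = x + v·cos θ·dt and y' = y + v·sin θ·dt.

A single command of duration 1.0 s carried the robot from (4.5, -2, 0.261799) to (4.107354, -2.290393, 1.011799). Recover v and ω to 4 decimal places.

v = -0.5000, ω = 0.7500

Δθ = 1.011799 − 0.261799 = 0.750000
ω = Δθ/dt = 0.750000/1.0 = 0.7500
R = Δx/(sin θ' − sin θ) = -0.6667
v = R·ω = -0.6667·0.7500 = -0.5000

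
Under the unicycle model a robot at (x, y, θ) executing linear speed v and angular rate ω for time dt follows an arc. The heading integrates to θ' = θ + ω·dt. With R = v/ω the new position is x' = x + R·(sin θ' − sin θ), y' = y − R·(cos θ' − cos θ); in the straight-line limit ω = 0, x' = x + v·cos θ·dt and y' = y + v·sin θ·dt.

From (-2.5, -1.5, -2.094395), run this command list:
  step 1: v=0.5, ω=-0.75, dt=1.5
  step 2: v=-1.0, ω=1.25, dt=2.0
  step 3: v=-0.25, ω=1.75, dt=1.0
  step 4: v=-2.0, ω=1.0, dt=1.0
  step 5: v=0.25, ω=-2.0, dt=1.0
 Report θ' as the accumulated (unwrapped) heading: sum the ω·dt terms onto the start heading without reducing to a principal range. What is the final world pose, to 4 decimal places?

step 1: θ'=-3.2194 (R=-0.6667) → pose (-3.1292, -1.8313, -3.2194)
step 2: θ'=-0.7194 (R=-0.8000) → pose (-2.5398, -0.4320, -0.7194)
step 3: θ'=1.0306 (R=-0.1429) → pose (-2.7565, -0.4660, 1.0306)
step 4: θ'=2.0306 (R=-2.0000) → pose (-2.8335, -2.3821, 2.0306)
step 5: θ'=0.0306 (R=-0.1250) → pose (-2.7254, -2.2017, 0.0306)

(-2.7254, -2.2017, 0.0306)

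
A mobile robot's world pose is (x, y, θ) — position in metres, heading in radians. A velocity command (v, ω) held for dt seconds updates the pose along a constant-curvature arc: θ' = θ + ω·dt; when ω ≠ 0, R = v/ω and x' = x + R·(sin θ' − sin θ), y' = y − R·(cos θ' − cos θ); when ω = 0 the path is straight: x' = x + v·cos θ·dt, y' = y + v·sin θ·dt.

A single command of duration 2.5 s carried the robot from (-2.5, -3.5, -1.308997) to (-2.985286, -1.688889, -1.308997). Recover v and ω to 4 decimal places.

v = -0.7500, ω = 0.0000

Δθ = -1.308997 − -1.308997 = 0.000000
ω = Δθ/dt = 0.000000/2.5 = 0.0000
ω = 0 → v = (Δx·cos θ + Δy·sin θ)/dt = -0.7500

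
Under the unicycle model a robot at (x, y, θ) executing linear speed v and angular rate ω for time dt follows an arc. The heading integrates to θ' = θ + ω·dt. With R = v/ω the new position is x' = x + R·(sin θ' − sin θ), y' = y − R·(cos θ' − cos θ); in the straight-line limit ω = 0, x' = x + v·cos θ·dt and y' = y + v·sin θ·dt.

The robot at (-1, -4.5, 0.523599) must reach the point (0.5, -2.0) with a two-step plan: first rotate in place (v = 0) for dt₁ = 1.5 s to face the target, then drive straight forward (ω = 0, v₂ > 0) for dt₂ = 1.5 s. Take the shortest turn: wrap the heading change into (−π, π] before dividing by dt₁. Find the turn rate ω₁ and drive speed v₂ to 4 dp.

heading to target = atan2(-2−-4.5, 0.5−-1) = 1.0304
Δθ = wrap(1.0304 − 0.5236) = 0.5068; ω₁ = Δθ/dt₁ = 0.3379
distance = √((0.5−-1)² + (-2−-4.5)²) = 2.9155; v₂ = distance/dt₂ = 1.9437

ω₁ = 0.3379, v₂ = 1.9437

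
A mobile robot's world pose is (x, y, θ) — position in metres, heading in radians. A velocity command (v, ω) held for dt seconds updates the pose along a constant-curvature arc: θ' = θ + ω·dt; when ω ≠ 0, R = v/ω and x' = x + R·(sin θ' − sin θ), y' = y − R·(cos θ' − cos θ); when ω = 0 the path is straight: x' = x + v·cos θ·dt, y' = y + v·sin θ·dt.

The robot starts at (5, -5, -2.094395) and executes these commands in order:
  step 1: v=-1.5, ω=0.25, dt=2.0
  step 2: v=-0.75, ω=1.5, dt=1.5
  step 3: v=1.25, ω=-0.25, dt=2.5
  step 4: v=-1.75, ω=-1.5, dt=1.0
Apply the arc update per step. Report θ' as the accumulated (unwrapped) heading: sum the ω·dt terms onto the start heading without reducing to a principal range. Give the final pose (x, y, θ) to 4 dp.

step 1: θ'=-1.5944 (R=-6.0000) → pose (5.8022, -2.1416, -1.5944)
step 2: θ'=0.6556 (R=-0.5000) → pose (4.9975, -1.7334, 0.6556)
step 3: θ'=0.0306 (R=-5.0000) → pose (7.8927, -0.6992, 0.0306)
step 4: θ'=-1.4694 (R=1.1667) → pose (6.6963, 0.3488, -1.4694)

(6.6963, 0.3488, -1.4694)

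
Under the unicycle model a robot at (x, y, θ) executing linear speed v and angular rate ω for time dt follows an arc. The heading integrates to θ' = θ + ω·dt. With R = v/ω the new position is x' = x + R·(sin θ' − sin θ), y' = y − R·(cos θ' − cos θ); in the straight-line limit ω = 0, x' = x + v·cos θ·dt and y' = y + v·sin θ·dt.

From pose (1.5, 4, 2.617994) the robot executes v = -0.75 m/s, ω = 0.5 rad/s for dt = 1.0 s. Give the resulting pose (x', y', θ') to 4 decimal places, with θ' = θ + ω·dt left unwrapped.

θ' = 2.6180 + 0.5·1.0 = 3.1180
R = v/ω = -0.75/0.5 = -1.5000
x' = 1.5 + -1.5000·(sin 3.1180 − sin 2.6180) = 2.2146
y' = 4 − -1.5000·(cos 3.1180 − cos 2.6180) = 3.7995

(2.2146, 3.7995, 3.1180)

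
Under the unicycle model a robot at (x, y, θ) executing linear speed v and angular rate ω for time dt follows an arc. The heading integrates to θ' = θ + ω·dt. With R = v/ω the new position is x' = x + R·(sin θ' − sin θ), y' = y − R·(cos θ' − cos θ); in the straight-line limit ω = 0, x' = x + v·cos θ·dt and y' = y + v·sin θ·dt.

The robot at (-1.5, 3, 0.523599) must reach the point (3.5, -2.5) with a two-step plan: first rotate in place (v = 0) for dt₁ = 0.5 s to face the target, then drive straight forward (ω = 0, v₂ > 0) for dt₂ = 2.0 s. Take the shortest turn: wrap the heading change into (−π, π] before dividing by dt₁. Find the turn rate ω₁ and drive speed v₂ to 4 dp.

heading to target = atan2(-2.5−3, 3.5−-1.5) = -0.8330
Δθ = wrap(-0.8330 − 0.5236) = -1.3566; ω₁ = Δθ/dt₁ = -2.7132
distance = √((3.5−-1.5)² + (-2.5−3)²) = 7.4330; v₂ = distance/dt₂ = 3.7165

ω₁ = -2.7132, v₂ = 3.7165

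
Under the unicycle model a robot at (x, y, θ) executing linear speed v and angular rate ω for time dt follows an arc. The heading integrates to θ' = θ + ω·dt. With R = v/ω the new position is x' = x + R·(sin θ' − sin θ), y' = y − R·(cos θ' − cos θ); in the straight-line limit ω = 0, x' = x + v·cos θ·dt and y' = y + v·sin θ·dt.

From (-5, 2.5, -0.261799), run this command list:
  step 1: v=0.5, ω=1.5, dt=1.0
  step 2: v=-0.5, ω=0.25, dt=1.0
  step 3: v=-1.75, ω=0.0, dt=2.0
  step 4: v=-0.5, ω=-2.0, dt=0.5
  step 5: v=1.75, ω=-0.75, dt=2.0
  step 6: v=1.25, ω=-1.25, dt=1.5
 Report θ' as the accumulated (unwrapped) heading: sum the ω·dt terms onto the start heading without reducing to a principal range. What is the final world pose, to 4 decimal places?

(-2.6452, -3.7844, -2.8868)

step 1: θ'=1.2382 (R=0.3333) → pose (-4.5987, 2.7131, 1.2382)
step 2: θ'=1.4882 (R=-2.0000) → pose (-4.7014, 2.2252, 1.4882)
step 3: θ'=1.4882 (straight) → pose (-4.9902, -1.2629, 1.4882)
step 4: θ'=0.4882 (R=0.2500) → pose (-5.1221, -1.4631, 0.4882)
step 5: θ'=-1.0118 (R=-2.3333) → pose (-2.0495, -2.2864, -1.0118)
step 6: θ'=-2.8868 (R=-1.0000) → pose (-2.6452, -3.7844, -2.8868)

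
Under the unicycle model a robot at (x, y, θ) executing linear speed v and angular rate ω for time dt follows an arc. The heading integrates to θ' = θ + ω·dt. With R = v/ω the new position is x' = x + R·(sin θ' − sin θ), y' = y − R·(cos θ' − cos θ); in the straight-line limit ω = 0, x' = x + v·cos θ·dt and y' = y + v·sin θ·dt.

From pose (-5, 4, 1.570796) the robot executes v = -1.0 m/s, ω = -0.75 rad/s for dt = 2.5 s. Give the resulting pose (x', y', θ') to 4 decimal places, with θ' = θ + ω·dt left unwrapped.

θ' = 1.5708 + -0.75·2.5 = -0.3042
R = v/ω = -1.0/-0.75 = 1.3333
x' = -5 + 1.3333·(sin -0.3042 − sin 1.5708) = -6.7327
y' = 4 − 1.3333·(cos -0.3042 − cos 1.5708) = 2.7279

(-6.7327, 2.7279, -0.3042)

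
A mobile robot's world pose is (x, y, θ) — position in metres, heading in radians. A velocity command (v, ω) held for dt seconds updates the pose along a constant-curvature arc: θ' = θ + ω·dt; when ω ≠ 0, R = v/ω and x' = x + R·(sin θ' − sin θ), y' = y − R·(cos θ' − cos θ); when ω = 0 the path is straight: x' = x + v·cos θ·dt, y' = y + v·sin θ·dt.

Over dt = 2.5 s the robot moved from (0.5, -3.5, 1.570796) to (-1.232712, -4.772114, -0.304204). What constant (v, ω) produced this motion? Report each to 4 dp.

Δθ = -0.304204 − 1.570796 = -1.875000
ω = Δθ/dt = -1.875000/2.5 = -0.7500
R = Δx/(sin θ' − sin θ) = 1.3333
v = R·ω = 1.3333·-0.7500 = -1.0000

v = -1.0000, ω = -0.7500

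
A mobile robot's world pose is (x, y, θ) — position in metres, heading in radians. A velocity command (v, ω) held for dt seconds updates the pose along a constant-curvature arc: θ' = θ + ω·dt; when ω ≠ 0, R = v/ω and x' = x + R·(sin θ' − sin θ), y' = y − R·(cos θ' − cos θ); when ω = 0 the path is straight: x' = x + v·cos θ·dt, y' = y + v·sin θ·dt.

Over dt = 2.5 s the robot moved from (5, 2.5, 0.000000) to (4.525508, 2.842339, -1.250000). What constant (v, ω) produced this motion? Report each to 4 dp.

v = -0.2500, ω = -0.5000

Δθ = -1.250000 − 0.000000 = -1.250000
ω = Δθ/dt = -1.250000/2.5 = -0.5000
R = Δx/(sin θ' − sin θ) = 0.5000
v = R·ω = 0.5000·-0.5000 = -0.2500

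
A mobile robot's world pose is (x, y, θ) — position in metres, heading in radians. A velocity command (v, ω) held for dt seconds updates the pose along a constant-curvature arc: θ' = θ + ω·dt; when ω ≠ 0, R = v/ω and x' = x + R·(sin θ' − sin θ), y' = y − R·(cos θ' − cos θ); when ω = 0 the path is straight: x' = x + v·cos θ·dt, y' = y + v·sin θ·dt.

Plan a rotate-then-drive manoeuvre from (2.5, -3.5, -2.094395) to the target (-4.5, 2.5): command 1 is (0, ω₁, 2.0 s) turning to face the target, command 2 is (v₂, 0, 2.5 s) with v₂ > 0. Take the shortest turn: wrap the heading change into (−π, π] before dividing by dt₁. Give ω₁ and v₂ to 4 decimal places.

heading to target = atan2(2.5−-3.5, -4.5−2.5) = 2.4330
Δθ = wrap(2.4330 − -2.0944) = -1.7558; ω₁ = Δθ/dt₁ = -0.8779
distance = √((-4.5−2.5)² + (2.5−-3.5)²) = 9.2195; v₂ = distance/dt₂ = 3.6878

ω₁ = -0.8779, v₂ = 3.6878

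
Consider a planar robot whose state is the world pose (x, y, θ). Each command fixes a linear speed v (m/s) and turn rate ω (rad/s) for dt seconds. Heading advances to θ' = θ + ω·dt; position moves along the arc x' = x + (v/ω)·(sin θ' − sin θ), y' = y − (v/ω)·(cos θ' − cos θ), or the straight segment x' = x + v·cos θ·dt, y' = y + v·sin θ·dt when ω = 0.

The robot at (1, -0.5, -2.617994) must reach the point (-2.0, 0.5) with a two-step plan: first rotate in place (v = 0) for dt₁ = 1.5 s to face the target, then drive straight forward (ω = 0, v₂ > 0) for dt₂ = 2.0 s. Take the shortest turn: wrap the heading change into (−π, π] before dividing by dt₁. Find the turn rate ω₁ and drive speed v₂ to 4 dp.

ω₁ = -0.5636, v₂ = 1.5811

heading to target = atan2(0.5−-0.5, -2−1) = 2.8198
Δθ = wrap(2.8198 − -2.6180) = -0.8453; ω₁ = Δθ/dt₁ = -0.5636
distance = √((-2−1)² + (0.5−-0.5)²) = 3.1623; v₂ = distance/dt₂ = 1.5811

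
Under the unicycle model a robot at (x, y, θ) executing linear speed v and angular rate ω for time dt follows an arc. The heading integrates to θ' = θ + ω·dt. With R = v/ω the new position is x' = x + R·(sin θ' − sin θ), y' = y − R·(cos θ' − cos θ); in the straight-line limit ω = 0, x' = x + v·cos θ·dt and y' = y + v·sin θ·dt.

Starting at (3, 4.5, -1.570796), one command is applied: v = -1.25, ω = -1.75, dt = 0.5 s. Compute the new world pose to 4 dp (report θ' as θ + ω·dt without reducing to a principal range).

(3.2564, 5.0482, -2.4458)

θ' = -1.5708 + -1.75·0.5 = -2.4458
R = v/ω = -1.25/-1.75 = 0.7143
x' = 3 + 0.7143·(sin -2.4458 − sin -1.5708) = 3.2564
y' = 4.5 − 0.7143·(cos -2.4458 − cos -1.5708) = 5.0482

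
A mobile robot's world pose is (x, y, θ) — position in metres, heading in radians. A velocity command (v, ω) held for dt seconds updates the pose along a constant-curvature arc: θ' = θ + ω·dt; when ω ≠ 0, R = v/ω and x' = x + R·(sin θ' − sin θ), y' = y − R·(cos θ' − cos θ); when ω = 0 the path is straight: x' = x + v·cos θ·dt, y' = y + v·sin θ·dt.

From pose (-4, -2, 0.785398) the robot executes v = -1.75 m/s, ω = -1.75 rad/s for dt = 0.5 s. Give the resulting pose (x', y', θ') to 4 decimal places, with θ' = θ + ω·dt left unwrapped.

(-4.7966, -2.2889, -0.0896)

θ' = 0.7854 + -1.75·0.5 = -0.0896
R = v/ω = -1.75/-1.75 = 1.0000
x' = -4 + 1.0000·(sin -0.0896 − sin 0.7854) = -4.7966
y' = -2 − 1.0000·(cos -0.0896 − cos 0.7854) = -2.2889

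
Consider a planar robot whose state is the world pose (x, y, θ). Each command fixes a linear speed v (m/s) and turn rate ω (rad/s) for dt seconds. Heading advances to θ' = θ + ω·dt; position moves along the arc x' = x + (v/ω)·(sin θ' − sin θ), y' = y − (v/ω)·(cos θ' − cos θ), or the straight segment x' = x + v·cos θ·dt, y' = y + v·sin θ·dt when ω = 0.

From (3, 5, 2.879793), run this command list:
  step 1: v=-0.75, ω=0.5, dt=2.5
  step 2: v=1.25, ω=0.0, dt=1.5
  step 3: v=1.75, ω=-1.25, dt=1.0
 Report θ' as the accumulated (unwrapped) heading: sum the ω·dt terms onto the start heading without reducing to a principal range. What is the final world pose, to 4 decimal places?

step 1: θ'=4.1298 (R=-1.5000) → pose (4.6408, 5.6236, 4.1298)
step 2: θ'=4.1298 (straight) → pose (3.6092, 4.0579, 4.1298)
step 3: θ'=2.8798 (R=-1.4000) → pose (2.0778, 3.4759, 2.8798)

(2.0778, 3.4759, 2.8798)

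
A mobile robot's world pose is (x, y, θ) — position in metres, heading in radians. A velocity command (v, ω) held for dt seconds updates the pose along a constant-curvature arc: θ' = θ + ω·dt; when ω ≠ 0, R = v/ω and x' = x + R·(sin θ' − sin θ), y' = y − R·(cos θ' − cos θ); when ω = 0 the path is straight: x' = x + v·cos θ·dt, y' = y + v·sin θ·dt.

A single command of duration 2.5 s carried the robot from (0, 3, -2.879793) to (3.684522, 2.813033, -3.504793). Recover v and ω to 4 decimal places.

v = -1.5000, ω = -0.2500

Δθ = -3.504793 − -2.879793 = -0.625000
ω = Δθ/dt = -0.625000/2.5 = -0.2500
R = Δx/(sin θ' − sin θ) = 6.0000
v = R·ω = 6.0000·-0.2500 = -1.5000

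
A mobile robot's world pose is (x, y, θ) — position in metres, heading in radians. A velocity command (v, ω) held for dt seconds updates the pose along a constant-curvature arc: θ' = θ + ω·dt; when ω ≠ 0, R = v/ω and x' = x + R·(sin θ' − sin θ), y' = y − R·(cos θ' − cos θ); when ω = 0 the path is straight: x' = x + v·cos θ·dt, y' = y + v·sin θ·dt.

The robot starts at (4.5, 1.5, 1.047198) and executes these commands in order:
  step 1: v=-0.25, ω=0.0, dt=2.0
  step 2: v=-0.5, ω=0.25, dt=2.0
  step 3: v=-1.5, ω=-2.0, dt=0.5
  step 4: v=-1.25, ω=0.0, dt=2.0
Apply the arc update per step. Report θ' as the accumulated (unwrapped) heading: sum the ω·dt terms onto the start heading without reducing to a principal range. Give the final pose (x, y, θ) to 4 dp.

(1.4881, -1.8094, 0.5472)

step 1: θ'=1.0472 (straight) → pose (4.2500, 1.0670, 1.0472)
step 2: θ'=1.5472 (R=-2.0000) → pose (3.9826, 0.1142, 1.5472)
step 3: θ'=0.5472 (R=0.7500) → pose (3.6230, -0.5086, 0.5472)
step 4: θ'=0.5472 (straight) → pose (1.4881, -1.8094, 0.5472)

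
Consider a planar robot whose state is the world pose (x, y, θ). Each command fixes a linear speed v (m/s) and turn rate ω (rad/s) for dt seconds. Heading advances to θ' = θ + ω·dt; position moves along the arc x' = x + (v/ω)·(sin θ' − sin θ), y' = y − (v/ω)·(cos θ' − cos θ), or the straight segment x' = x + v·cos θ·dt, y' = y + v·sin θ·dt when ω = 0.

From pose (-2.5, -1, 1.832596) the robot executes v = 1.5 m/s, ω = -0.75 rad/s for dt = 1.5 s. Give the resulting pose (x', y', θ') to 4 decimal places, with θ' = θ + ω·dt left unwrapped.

(-1.8682, 1.0375, 0.7076)

θ' = 1.8326 + -0.75·1.5 = 0.7076
R = v/ω = 1.5/-0.75 = -2.0000
x' = -2.5 + -2.0000·(sin 0.7076 − sin 1.8326) = -1.8682
y' = -1 − -2.0000·(cos 0.7076 − cos 1.8326) = 1.0375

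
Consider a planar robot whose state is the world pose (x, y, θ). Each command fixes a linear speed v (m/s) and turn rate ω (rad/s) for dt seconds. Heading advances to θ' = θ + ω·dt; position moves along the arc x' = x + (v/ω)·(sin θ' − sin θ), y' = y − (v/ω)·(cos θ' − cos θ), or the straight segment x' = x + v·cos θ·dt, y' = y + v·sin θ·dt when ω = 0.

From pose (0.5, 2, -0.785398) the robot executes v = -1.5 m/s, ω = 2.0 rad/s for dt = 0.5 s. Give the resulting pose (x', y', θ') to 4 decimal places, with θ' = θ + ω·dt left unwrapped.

(-0.1900, 2.2025, 0.2146)

θ' = -0.7854 + 2.0·0.5 = 0.2146
R = v/ω = -1.5/2.0 = -0.7500
x' = 0.5 + -0.7500·(sin 0.2146 − sin -0.7854) = -0.1900
y' = 2 − -0.7500·(cos 0.2146 − cos -0.7854) = 2.2025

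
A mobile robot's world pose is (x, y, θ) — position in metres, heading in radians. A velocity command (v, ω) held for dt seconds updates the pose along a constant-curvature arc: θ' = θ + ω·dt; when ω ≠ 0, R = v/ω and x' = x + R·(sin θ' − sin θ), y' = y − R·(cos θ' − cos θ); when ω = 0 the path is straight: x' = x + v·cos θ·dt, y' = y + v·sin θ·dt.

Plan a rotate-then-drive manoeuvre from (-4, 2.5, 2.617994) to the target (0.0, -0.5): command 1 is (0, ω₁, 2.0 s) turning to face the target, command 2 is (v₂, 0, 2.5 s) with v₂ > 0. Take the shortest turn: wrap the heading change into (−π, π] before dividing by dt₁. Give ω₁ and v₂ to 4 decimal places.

ω₁ = 1.5108, v₂ = 2.0000

heading to target = atan2(-0.5−2.5, 0−-4) = -0.6435
Δθ = wrap(-0.6435 − 2.6180) = 3.0217; ω₁ = Δθ/dt₁ = 1.5108
distance = √((0−-4)² + (-0.5−2.5)²) = 5.0000; v₂ = distance/dt₂ = 2.0000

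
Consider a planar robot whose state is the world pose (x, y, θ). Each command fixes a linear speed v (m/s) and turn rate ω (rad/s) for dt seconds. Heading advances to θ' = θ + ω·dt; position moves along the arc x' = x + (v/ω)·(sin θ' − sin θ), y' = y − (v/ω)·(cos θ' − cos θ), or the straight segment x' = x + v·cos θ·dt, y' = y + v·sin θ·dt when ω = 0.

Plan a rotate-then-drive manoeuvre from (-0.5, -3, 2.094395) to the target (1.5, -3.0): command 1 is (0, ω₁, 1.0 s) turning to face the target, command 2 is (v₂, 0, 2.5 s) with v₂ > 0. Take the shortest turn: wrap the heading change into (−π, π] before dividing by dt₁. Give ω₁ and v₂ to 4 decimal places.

heading to target = atan2(-3−-3, 1.5−-0.5) = 0.0000
Δθ = wrap(0.0000 − 2.0944) = -2.0944; ω₁ = Δθ/dt₁ = -2.0944
distance = √((1.5−-0.5)² + (-3−-3)²) = 2.0000; v₂ = distance/dt₂ = 0.8000

ω₁ = -2.0944, v₂ = 0.8000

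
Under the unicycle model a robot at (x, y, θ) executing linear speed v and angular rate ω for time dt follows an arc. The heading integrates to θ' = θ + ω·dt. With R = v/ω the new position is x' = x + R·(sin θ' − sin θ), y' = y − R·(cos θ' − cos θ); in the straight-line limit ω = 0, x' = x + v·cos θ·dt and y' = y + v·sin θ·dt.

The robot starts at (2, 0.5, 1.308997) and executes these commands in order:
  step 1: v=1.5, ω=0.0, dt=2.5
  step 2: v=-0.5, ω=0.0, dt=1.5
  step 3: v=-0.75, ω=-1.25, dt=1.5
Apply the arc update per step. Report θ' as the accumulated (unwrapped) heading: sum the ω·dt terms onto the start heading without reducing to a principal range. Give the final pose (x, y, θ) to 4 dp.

(1.8751, 3.0466, -0.5660)

step 1: θ'=1.3090 (straight) → pose (2.9706, 4.1222, 1.3090)
step 2: θ'=1.3090 (straight) → pose (2.7765, 3.3978, 1.3090)
step 3: θ'=-0.5660 (R=0.6000) → pose (1.8751, 3.0466, -0.5660)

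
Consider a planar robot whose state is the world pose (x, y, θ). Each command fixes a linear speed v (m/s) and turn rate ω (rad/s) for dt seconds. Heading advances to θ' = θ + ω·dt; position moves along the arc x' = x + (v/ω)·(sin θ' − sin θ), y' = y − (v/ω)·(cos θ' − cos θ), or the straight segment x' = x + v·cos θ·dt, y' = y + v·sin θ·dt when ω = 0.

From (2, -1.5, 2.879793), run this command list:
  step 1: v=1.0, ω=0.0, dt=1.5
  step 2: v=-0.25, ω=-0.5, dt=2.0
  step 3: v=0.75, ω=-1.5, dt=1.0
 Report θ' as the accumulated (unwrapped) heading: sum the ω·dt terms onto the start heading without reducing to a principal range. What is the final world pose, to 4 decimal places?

(1.1890, -0.8263, 0.3798)

step 1: θ'=2.8798 (straight) → pose (0.5511, -1.1118, 2.8798)
step 2: θ'=1.8798 (R=0.5000) → pose (0.8980, -1.4427, 1.8798)
step 3: θ'=0.3798 (R=-0.5000) → pose (1.1890, -0.8263, 0.3798)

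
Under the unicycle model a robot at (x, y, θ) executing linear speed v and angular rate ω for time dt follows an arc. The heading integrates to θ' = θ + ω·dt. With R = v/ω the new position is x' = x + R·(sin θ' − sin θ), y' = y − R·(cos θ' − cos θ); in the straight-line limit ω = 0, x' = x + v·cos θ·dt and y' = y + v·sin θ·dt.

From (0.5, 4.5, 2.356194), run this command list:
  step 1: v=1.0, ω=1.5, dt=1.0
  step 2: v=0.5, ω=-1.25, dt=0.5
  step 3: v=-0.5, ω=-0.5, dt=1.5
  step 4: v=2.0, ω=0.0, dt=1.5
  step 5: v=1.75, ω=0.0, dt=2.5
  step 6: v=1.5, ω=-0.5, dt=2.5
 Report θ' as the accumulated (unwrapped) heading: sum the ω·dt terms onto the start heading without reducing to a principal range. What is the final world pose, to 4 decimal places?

step 1: θ'=3.8562 (R=0.6667) → pose (-0.4083, 4.5322, 3.8562)
step 2: θ'=3.2312 (R=-0.4000) → pose (-0.6346, 4.4359, 3.2312)
step 3: θ'=2.4812 (R=1.0000) → pose (0.0683, 4.2297, 2.4812)
step 4: θ'=2.4812 (straight) → pose (-2.3009, 6.0700, 2.4812)
step 5: θ'=2.4812 (straight) → pose (-5.7561, 8.7537, 2.4812)
step 6: θ'=1.2312 (R=-3.0000) → pose (-6.7445, 12.1223, 1.2312)

(-6.7445, 12.1223, 1.2312)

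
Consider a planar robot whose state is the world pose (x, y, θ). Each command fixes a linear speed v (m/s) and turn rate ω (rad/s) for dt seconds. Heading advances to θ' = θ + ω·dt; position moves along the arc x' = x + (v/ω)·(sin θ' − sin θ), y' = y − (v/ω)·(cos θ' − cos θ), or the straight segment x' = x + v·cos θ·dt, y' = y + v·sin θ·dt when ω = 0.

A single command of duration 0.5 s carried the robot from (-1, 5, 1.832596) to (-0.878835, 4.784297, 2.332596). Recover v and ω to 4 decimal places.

Δθ = 2.332596 − 1.832596 = 0.500000
ω = Δθ/dt = 0.500000/0.5 = 1.0000
R = −Δy/(cos θ' − cos θ) = -0.5000
v = R·ω = -0.5000·1.0000 = -0.5000

v = -0.5000, ω = 1.0000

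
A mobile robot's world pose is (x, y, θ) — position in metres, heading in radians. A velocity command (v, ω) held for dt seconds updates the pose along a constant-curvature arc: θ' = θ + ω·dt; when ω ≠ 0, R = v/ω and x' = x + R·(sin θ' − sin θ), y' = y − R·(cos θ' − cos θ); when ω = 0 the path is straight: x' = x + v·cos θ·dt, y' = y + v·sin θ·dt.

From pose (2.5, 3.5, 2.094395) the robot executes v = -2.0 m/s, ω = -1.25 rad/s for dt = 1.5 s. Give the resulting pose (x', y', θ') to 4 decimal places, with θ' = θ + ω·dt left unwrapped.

(1.4626, 1.1384, 0.2194)

θ' = 2.0944 + -1.25·1.5 = 0.2194
R = v/ω = -2.0/-1.25 = 1.6000
x' = 2.5 + 1.6000·(sin 0.2194 − sin 2.0944) = 1.4626
y' = 3.5 − 1.6000·(cos 0.2194 − cos 2.0944) = 1.1384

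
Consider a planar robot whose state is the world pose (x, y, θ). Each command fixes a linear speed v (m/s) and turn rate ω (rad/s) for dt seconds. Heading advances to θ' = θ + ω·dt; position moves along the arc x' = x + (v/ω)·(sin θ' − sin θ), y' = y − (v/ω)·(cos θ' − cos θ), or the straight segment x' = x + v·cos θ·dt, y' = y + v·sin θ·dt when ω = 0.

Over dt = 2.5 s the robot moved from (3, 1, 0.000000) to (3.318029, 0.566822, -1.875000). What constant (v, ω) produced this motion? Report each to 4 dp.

v = 0.2500, ω = -0.7500

Δθ = -1.875000 − 0.000000 = -1.875000
ω = Δθ/dt = -1.875000/2.5 = -0.7500
R = −Δy/(cos θ' − cos θ) = -0.3333
v = R·ω = -0.3333·-0.7500 = 0.2500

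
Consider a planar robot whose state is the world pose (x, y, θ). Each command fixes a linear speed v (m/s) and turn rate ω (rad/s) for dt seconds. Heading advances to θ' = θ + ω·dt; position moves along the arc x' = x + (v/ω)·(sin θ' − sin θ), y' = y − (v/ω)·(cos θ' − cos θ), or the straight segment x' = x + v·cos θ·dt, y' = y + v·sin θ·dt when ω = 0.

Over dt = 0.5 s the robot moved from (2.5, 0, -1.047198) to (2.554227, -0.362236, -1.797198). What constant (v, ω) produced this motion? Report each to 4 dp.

v = 0.7500, ω = -1.5000

Δθ = -1.797198 − -1.047198 = -0.750000
ω = Δθ/dt = -0.750000/0.5 = -1.5000
R = −Δy/(cos θ' − cos θ) = -0.5000
v = R·ω = -0.5000·-1.5000 = 0.7500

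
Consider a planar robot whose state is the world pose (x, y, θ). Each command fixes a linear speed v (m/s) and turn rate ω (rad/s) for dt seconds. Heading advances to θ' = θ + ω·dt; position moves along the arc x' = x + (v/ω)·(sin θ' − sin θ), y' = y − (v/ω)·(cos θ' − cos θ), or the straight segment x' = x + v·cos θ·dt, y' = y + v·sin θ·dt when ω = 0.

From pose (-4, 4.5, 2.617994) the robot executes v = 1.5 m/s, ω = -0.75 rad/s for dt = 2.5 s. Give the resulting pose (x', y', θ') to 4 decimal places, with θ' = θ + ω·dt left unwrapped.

θ' = 2.6180 + -0.75·2.5 = 0.7430
R = v/ω = 1.5/-0.75 = -2.0000
x' = -4 + -2.0000·(sin 0.7430 − sin 2.6180) = -4.3530
y' = 4.5 − -2.0000·(cos 0.7430 − cos 2.6180) = 7.7049

(-4.3530, 7.7049, 0.7430)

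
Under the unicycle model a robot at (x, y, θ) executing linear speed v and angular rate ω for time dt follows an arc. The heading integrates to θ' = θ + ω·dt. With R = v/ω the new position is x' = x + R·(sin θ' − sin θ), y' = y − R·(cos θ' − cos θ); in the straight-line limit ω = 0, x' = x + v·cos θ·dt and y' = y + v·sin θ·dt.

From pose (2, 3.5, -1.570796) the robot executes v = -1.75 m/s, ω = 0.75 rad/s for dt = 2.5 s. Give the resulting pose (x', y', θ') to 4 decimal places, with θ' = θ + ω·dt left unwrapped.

θ' = -1.5708 + 0.75·2.5 = 0.3042
R = v/ω = -1.75/0.75 = -2.3333
x' = 2 + -2.3333·(sin 0.3042 − sin -1.5708) = -1.0322
y' = 3.5 − -2.3333·(cos 0.3042 − cos -1.5708) = 5.7262

(-1.0322, 5.7262, 0.3042)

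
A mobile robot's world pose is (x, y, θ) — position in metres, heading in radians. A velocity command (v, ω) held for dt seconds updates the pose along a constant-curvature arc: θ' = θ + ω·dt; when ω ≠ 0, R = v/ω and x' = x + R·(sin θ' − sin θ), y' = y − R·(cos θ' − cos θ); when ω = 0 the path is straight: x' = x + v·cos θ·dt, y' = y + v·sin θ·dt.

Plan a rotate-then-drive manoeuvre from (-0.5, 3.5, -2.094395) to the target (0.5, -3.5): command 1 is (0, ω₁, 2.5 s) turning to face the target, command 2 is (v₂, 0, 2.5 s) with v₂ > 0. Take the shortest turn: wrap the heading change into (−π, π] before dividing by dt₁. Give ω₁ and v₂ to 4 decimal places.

ω₁ = 0.2662, v₂ = 2.8284

heading to target = atan2(-3.5−3.5, 0.5−-0.5) = -1.4289
Δθ = wrap(-1.4289 − -2.0944) = 0.6655; ω₁ = Δθ/dt₁ = 0.2662
distance = √((0.5−-0.5)² + (-3.5−3.5)²) = 7.0711; v₂ = distance/dt₂ = 2.8284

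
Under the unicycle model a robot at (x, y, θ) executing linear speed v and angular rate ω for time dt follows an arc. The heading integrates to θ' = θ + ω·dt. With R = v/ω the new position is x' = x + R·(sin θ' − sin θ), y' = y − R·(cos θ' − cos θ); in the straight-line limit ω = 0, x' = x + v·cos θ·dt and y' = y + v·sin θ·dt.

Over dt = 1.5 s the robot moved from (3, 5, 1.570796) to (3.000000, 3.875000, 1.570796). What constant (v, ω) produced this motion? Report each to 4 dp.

v = -0.7500, ω = 0.0000

Δθ = 1.570796 − 1.570796 = 0.000000
ω = Δθ/dt = 0.000000/1.5 = 0.0000
ω = 0 → v = (Δx·cos θ + Δy·sin θ)/dt = -0.7500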